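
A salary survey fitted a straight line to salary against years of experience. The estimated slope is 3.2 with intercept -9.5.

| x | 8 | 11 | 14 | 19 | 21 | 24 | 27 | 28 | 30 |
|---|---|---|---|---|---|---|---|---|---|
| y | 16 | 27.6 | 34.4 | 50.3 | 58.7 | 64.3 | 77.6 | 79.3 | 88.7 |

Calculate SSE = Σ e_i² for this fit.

x=8: ŷ = -9.5 + 3.2·8 = 16.1; e = 16 − 16.1 = -0.1
x=11: ŷ = -9.5 + 3.2·11 = 25.7; e = 27.6 − 25.7 = 1.9
x=14: ŷ = -9.5 + 3.2·14 = 35.3; e = 34.4 − 35.3 = -0.9
x=19: ŷ = -9.5 + 3.2·19 = 51.3; e = 50.3 − 51.3 = -1
x=21: ŷ = -9.5 + 3.2·21 = 57.7; e = 58.7 − 57.7 = 1
x=24: ŷ = -9.5 + 3.2·24 = 67.3; e = 64.3 − 67.3 = -3
x=27: ŷ = -9.5 + 3.2·27 = 76.9; e = 77.6 − 76.9 = 0.7
x=28: ŷ = -9.5 + 3.2·28 = 80.1; e = 79.3 − 80.1 = -0.8
x=30: ŷ = -9.5 + 3.2·30 = 86.5; e = 88.7 − 86.5 = 2.2
SSE = 0.01 + 3.61 + 0.81 + 1 + 1 + 9 + 0.49 + 0.64 + 4.84 = 21.4

SSE = 21.4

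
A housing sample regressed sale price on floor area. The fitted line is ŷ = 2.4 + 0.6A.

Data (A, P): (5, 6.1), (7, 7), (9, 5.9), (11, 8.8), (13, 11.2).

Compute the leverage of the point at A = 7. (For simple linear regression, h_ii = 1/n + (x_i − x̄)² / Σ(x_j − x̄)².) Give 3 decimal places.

h = 0.300

Ā = (5 + 7 + 9 + 11 + 13)/5 = 9
Σ(A − Ā)² = 16 + 4 + 0 + 4 + 16 = 40
h = 1/5 + (-2)²/40 = 0.2 + 0.1 = 0.300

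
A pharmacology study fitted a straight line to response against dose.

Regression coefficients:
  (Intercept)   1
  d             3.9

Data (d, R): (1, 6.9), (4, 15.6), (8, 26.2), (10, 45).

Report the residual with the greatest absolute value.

e = -6

d=1: ŷ = 1 + 3.9·1 = 4.9; e = 6.9 − 4.9 = 2
d=4: ŷ = 1 + 3.9·4 = 16.6; e = 15.6 − 16.6 = -1
d=8: ŷ = 1 + 3.9·8 = 32.2; e = 26.2 − 32.2 = -6
d=10: ŷ = 1 + 3.9·10 = 40; e = 45 − 40 = 5
Largest |e| is 6 at d = 8, residual -6.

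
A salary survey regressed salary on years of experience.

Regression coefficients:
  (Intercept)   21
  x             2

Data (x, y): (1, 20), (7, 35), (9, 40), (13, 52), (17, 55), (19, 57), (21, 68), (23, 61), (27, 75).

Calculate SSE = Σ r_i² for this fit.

x=1: ŷ = 21 + 2·1 = 23; r = 20 − 23 = -3
x=7: ŷ = 21 + 2·7 = 35; r = 35 − 35 = 0
x=9: ŷ = 21 + 2·9 = 39; r = 40 − 39 = 1
x=13: ŷ = 21 + 2·13 = 47; r = 52 − 47 = 5
x=17: ŷ = 21 + 2·17 = 55; r = 55 − 55 = 0
x=19: ŷ = 21 + 2·19 = 59; r = 57 − 59 = -2
x=21: ŷ = 21 + 2·21 = 63; r = 68 − 63 = 5
x=23: ŷ = 21 + 2·23 = 67; r = 61 − 67 = -6
x=27: ŷ = 21 + 2·27 = 75; r = 75 − 75 = 0
SSE = 9 + 0 + 1 + 25 + 0 + 4 + 25 + 36 + 0 = 100

SSE = 100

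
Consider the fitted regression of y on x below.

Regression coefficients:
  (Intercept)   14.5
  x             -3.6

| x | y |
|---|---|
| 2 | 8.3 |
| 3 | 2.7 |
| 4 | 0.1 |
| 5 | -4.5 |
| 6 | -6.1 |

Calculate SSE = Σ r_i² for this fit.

SSE = 4

x=2: ŷ = 14.5 − 3.6·2 = 7.3; r = 8.3 − 7.3 = 1
x=3: ŷ = 14.5 − 3.6·3 = 3.7; r = 2.7 − 3.7 = -1
x=4: ŷ = 14.5 − 3.6·4 = 0.1; r = 0.1 − 0.1 = 0
x=5: ŷ = 14.5 − 3.6·5 = -3.5; r = -4.5 − (-3.5) = -1
x=6: ŷ = 14.5 − 3.6·6 = -7.1; r = -6.1 − (-7.1) = 1
SSE = 1 + 1 + 0 + 1 + 1 = 4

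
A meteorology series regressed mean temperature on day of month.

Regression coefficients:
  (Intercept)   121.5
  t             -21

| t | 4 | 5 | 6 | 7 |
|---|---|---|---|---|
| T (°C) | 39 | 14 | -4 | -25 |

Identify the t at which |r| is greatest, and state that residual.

t=4: T̂ = 121.5 − 21·4 = 37.5; r = 39 − 37.5 = 1.5
t=5: T̂ = 121.5 − 21·5 = 16.5; r = 14 − 16.5 = -2.5
t=6: T̂ = 121.5 − 21·6 = -4.5; r = -4 − (-4.5) = 0.5
t=7: T̂ = 121.5 − 21·7 = -25.5; r = -25 − (-25.5) = 0.5
Largest |r| is 2.5 at t = 5, residual -2.5.

t = 5, r = -2.5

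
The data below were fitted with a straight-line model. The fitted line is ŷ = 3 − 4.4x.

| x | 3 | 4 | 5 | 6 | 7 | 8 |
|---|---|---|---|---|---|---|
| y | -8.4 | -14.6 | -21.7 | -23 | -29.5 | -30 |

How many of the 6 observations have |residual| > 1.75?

x=3: ŷ = 3 − 4.4·3 = -10.2; e = -8.4 − (-10.2) = 1.8
x=4: ŷ = 3 − 4.4·4 = -14.6; e = -14.6 − (-14.6) = 0
x=5: ŷ = 3 − 4.4·5 = -19; e = -21.7 − (-19) = -2.7
x=6: ŷ = 3 − 4.4·6 = -23.4; e = -23 − (-23.4) = 0.4
x=7: ŷ = 3 − 4.4·7 = -27.8; e = -29.5 − (-27.8) = -1.7
x=8: ŷ = 3 − 4.4·8 = -32.2; e = -30 − (-32.2) = 2.2
|e| > 1.75: x=3 (|e|=1.8), x=5 (|e|=2.7), x=8 (|e|=2.2) → 3

3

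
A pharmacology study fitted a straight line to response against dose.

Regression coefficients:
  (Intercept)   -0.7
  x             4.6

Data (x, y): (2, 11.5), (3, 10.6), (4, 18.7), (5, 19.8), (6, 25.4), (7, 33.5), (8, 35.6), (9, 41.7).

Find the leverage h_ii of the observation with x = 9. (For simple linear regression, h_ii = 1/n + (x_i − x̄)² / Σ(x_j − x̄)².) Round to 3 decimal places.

h = 0.417

x̄ = (2 + 3 + 4 + 5 + 6 + 7 + 8 + 9)/8 = 5.5
Σ(x − x̄)² = 12.25 + 6.25 + 2.25 + 0.25 + 0.25 + 2.25 + 6.25 + 12.25 = 42
h = 1/8 + (3.5)²/42 = 0.125 + 0.291667 = 0.417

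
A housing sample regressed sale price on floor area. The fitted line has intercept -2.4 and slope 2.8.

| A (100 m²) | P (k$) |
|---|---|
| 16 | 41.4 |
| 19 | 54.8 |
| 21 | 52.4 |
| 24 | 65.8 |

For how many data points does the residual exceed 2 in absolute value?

2

A=16: ŷ = -2.4 + 2.8·16 = 42.4; r = 41.4 − 42.4 = -1
A=19: ŷ = -2.4 + 2.8·19 = 50.8; r = 54.8 − 50.8 = 4
A=21: ŷ = -2.4 + 2.8·21 = 56.4; r = 52.4 − 56.4 = -4
A=24: ŷ = -2.4 + 2.8·24 = 64.8; r = 65.8 − 64.8 = 1
|r| > 2: A=19 (|r|=4), A=21 (|r|=4) → 2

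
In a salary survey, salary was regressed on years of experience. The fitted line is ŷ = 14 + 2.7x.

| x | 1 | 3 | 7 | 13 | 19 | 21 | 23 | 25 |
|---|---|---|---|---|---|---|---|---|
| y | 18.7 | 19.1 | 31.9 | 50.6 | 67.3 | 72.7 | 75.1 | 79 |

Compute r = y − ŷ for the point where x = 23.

r = -1

ŷ = 14 + 2.7·23 = 76.1
r = 75.1 − 76.1 = -1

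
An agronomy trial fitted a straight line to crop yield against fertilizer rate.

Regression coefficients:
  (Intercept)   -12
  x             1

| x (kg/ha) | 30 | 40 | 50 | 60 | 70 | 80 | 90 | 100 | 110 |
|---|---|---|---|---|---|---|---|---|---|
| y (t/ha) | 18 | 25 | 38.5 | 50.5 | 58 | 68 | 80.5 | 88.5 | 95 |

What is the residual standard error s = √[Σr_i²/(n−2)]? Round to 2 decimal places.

s = 2.10

x=30: ŷ = -12 + 30 = 18; r = 18 − 18 = 0
x=40: ŷ = -12 + 40 = 28; r = 25 − 28 = -3
x=50: ŷ = -12 + 50 = 38; r = 38.5 − 38 = 0.5
x=60: ŷ = -12 + 60 = 48; r = 50.5 − 48 = 2.5
x=70: ŷ = -12 + 70 = 58; r = 58 − 58 = 0
x=80: ŷ = -12 + 80 = 68; r = 68 − 68 = 0
x=90: ŷ = -12 + 90 = 78; r = 80.5 − 78 = 2.5
x=100: ŷ = -12 + 100 = 88; r = 88.5 − 88 = 0.5
x=110: ŷ = -12 + 110 = 98; r = 95 − 98 = -3
SSE = 0 + 9 + 0.25 + 6.25 + 0 + 0 + 6.25 + 0.25 + 9 = 31
s = √(31/7) = √4.42857 ≈ 2.10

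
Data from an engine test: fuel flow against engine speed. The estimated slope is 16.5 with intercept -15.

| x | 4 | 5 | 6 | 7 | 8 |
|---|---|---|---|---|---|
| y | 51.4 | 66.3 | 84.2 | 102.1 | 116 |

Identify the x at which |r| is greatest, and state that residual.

x=4: ŷ = -15 + 16.5·4 = 51; r = 51.4 − 51 = 0.4
x=5: ŷ = -15 + 16.5·5 = 67.5; r = 66.3 − 67.5 = -1.2
x=6: ŷ = -15 + 16.5·6 = 84; r = 84.2 − 84 = 0.2
x=7: ŷ = -15 + 16.5·7 = 100.5; r = 102.1 − 100.5 = 1.6
x=8: ŷ = -15 + 16.5·8 = 117; r = 116 − 117 = -1
Largest |r| is 1.6 at x = 7, residual 1.6.

x = 7, r = 1.6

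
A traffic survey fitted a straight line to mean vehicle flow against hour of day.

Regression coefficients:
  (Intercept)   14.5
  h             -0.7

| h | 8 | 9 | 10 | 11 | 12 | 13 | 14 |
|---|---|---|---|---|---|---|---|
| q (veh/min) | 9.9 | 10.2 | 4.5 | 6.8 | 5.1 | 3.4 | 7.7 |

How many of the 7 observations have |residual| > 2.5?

2

h=8: q̂ = 14.5 − 0.7·8 = 8.9; e = 9.9 − 8.9 = 1
h=9: q̂ = 14.5 − 0.7·9 = 8.2; e = 10.2 − 8.2 = 2
h=10: q̂ = 14.5 − 0.7·10 = 7.5; e = 4.5 − 7.5 = -3
h=11: q̂ = 14.5 − 0.7·11 = 6.8; e = 6.8 − 6.8 = 0
h=12: q̂ = 14.5 − 0.7·12 = 6.1; e = 5.1 − 6.1 = -1
h=13: q̂ = 14.5 − 0.7·13 = 5.4; e = 3.4 − 5.4 = -2
h=14: q̂ = 14.5 − 0.7·14 = 4.7; e = 7.7 − 4.7 = 3
|e| > 2.5: h=10 (|e|=3), h=14 (|e|=3) → 2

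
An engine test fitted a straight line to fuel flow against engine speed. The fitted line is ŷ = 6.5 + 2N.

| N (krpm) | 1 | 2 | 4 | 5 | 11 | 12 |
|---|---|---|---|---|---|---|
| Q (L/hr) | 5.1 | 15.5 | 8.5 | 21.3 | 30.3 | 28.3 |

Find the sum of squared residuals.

SSE = 103.68

N=1: ŷ = 6.5 + 2·1 = 8.5; e = 5.1 − 8.5 = -3.4
N=2: ŷ = 6.5 + 2·2 = 10.5; e = 15.5 − 10.5 = 5
N=4: ŷ = 6.5 + 2·4 = 14.5; e = 8.5 − 14.5 = -6
N=5: ŷ = 6.5 + 2·5 = 16.5; e = 21.3 − 16.5 = 4.8
N=11: ŷ = 6.5 + 2·11 = 28.5; e = 30.3 − 28.5 = 1.8
N=12: ŷ = 6.5 + 2·12 = 30.5; e = 28.3 − 30.5 = -2.2
SSE = 11.56 + 25 + 36 + 23.04 + 3.24 + 4.84 = 103.68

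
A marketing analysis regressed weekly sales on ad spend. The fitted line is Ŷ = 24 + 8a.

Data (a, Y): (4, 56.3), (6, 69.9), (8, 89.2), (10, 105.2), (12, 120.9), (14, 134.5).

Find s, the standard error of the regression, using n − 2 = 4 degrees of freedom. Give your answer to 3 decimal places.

a=4: Ŷ = 24 + 8·4 = 56; r = 56.3 − 56 = 0.3
a=6: Ŷ = 24 + 8·6 = 72; r = 69.9 − 72 = -2.1
a=8: Ŷ = 24 + 8·8 = 88; r = 89.2 − 88 = 1.2
a=10: Ŷ = 24 + 8·10 = 104; r = 105.2 − 104 = 1.2
a=12: Ŷ = 24 + 8·12 = 120; r = 120.9 − 120 = 0.9
a=14: Ŷ = 24 + 8·14 = 136; r = 134.5 − 136 = -1.5
SSE = 0.09 + 4.41 + 1.44 + 1.44 + 0.81 + 2.25 = 10.44
s = √(10.44/4) = √2.61 ≈ 1.616

s = 1.616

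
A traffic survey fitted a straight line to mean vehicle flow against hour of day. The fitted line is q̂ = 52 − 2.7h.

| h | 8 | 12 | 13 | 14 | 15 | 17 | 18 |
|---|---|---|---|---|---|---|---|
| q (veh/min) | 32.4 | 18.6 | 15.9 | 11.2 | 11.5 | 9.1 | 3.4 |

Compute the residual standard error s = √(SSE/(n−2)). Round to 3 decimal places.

h=8: q̂ = 52 − 2.7·8 = 30.4; r = 32.4 − 30.4 = 2
h=12: q̂ = 52 − 2.7·12 = 19.6; r = 18.6 − 19.6 = -1
h=13: q̂ = 52 − 2.7·13 = 16.9; r = 15.9 − 16.9 = -1
h=14: q̂ = 52 − 2.7·14 = 14.2; r = 11.2 − 14.2 = -3
h=15: q̂ = 52 − 2.7·15 = 11.5; r = 11.5 − 11.5 = 0
h=17: q̂ = 52 − 2.7·17 = 6.1; r = 9.1 − 6.1 = 3
h=18: q̂ = 52 − 2.7·18 = 3.4; r = 3.4 − 3.4 = 0
SSE = 4 + 1 + 1 + 9 + 0 + 9 + 0 = 24
s = √(24/5) = √4.8 ≈ 2.191

s = 2.191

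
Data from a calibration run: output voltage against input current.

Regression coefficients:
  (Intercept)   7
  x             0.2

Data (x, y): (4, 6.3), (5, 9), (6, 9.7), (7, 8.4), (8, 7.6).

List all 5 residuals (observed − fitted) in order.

-1.5, 1, 1.5, 0, -1

x=4: ŷ = 7 + 0.2·4 = 7.8; r = 6.3 − 7.8 = -1.5
x=5: ŷ = 7 + 0.2·5 = 8; r = 9 − 8 = 1
x=6: ŷ = 7 + 0.2·6 = 8.2; r = 9.7 − 8.2 = 1.5
x=7: ŷ = 7 + 0.2·7 = 8.4; r = 8.4 − 8.4 = 0
x=8: ŷ = 7 + 0.2·8 = 8.6; r = 7.6 − 8.6 = -1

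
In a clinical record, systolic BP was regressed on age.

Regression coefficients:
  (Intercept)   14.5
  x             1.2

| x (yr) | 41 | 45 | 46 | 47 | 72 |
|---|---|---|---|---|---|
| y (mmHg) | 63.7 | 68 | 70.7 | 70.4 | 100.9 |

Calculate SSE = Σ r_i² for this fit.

SSE = 1.5

x=41: ŷ = 14.5 + 1.2·41 = 63.7; r = 63.7 − 63.7 = 0
x=45: ŷ = 14.5 + 1.2·45 = 68.5; r = 68 − 68.5 = -0.5
x=46: ŷ = 14.5 + 1.2·46 = 69.7; r = 70.7 − 69.7 = 1
x=47: ŷ = 14.5 + 1.2·47 = 70.9; r = 70.4 − 70.9 = -0.5
x=72: ŷ = 14.5 + 1.2·72 = 100.9; r = 100.9 − 100.9 = 0
SSE = 0 + 0.25 + 1 + 0.25 + 0 = 1.5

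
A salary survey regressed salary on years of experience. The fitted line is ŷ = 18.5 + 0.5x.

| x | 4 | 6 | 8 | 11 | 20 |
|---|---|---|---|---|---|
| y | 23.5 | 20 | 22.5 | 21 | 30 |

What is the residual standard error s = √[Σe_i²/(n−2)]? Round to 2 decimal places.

x=4: ŷ = 18.5 + 0.5·4 = 20.5; e = 23.5 − 20.5 = 3
x=6: ŷ = 18.5 + 0.5·6 = 21.5; e = 20 − 21.5 = -1.5
x=8: ŷ = 18.5 + 0.5·8 = 22.5; e = 22.5 − 22.5 = 0
x=11: ŷ = 18.5 + 0.5·11 = 24; e = 21 − 24 = -3
x=20: ŷ = 18.5 + 0.5·20 = 28.5; e = 30 − 28.5 = 1.5
SSE = 9 + 2.25 + 0 + 9 + 2.25 = 22.5
s = √(22.5/3) = √7.5 ≈ 2.74

s = 2.74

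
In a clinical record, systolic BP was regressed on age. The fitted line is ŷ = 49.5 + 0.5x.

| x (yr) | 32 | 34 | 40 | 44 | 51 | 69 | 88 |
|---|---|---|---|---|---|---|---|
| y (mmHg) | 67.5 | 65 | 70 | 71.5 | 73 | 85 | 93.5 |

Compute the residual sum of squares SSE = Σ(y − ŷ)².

x=32: ŷ = 49.5 + 0.5·32 = 65.5; e = 67.5 − 65.5 = 2
x=34: ŷ = 49.5 + 0.5·34 = 66.5; e = 65 − 66.5 = -1.5
x=40: ŷ = 49.5 + 0.5·40 = 69.5; e = 70 − 69.5 = 0.5
x=44: ŷ = 49.5 + 0.5·44 = 71.5; e = 71.5 − 71.5 = 0
x=51: ŷ = 49.5 + 0.5·51 = 75; e = 73 − 75 = -2
x=69: ŷ = 49.5 + 0.5·69 = 84; e = 85 − 84 = 1
x=88: ŷ = 49.5 + 0.5·88 = 93.5; e = 93.5 − 93.5 = 0
SSE = 4 + 2.25 + 0.25 + 0 + 4 + 1 + 0 = 11.5

SSE = 11.5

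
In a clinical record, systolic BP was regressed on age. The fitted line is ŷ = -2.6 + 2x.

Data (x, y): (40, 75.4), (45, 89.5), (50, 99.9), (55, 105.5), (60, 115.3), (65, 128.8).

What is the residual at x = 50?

e = 2.5

ŷ = -2.6 + 2·50 = 97.4
e = 99.9 − 97.4 = 2.5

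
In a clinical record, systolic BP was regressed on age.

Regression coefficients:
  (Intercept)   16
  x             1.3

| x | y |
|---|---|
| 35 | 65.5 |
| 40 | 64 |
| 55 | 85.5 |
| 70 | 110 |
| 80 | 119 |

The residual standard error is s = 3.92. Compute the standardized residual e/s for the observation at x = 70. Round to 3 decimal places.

0.765

ŷ = 16 + 1.3·70 = 107
e = 110 − 107 = 3
e/s = 3 / 3.92 = 0.765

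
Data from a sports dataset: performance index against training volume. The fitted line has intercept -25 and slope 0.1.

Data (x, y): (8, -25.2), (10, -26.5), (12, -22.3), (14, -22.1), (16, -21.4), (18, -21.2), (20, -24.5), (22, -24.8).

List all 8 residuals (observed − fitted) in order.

-1, -2.5, 1.5, 1.5, 2, 2, -1.5, -2

x=8: ŷ = -25 + 0.1·8 = -24.2; e = -25.2 − (-24.2) = -1
x=10: ŷ = -25 + 0.1·10 = -24; e = -26.5 − (-24) = -2.5
x=12: ŷ = -25 + 0.1·12 = -23.8; e = -22.3 − (-23.8) = 1.5
x=14: ŷ = -25 + 0.1·14 = -23.6; e = -22.1 − (-23.6) = 1.5
x=16: ŷ = -25 + 0.1·16 = -23.4; e = -21.4 − (-23.4) = 2
x=18: ŷ = -25 + 0.1·18 = -23.2; e = -21.2 − (-23.2) = 2
x=20: ŷ = -25 + 0.1·20 = -23; e = -24.5 − (-23) = -1.5
x=22: ŷ = -25 + 0.1·22 = -22.8; e = -24.8 − (-22.8) = -2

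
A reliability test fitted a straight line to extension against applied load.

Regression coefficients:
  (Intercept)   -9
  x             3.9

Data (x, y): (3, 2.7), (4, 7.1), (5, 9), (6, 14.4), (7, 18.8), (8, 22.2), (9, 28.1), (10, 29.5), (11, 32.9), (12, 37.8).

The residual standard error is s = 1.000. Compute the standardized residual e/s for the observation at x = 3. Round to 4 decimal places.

ŷ = -9 + 3.9·3 = 2.7
e = 2.7 − 2.7 = 0
e/s = 0 / 1.000 = 0.0000

0.0000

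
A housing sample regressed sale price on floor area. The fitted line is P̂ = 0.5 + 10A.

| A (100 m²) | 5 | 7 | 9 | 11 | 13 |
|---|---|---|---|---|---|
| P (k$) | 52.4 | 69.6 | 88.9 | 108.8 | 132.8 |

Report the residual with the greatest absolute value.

r = 2.3

A=5: P̂ = 0.5 + 10·5 = 50.5; r = 52.4 − 50.5 = 1.9
A=7: P̂ = 0.5 + 10·7 = 70.5; r = 69.6 − 70.5 = -0.9
A=9: P̂ = 0.5 + 10·9 = 90.5; r = 88.9 − 90.5 = -1.6
A=11: P̂ = 0.5 + 10·11 = 110.5; r = 108.8 − 110.5 = -1.7
A=13: P̂ = 0.5 + 10·13 = 130.5; r = 132.8 − 130.5 = 2.3
Largest |r| is 2.3 at A = 13, residual 2.3.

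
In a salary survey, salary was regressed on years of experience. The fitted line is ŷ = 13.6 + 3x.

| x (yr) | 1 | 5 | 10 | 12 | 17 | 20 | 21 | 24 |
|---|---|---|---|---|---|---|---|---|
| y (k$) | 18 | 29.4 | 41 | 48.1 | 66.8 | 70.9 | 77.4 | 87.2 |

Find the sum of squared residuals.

SSE = 26.94

x=1: ŷ = 13.6 + 3·1 = 16.6; e = 18 − 16.6 = 1.4
x=5: ŷ = 13.6 + 3·5 = 28.6; e = 29.4 − 28.6 = 0.8
x=10: ŷ = 13.6 + 3·10 = 43.6; e = 41 − 43.6 = -2.6
x=12: ŷ = 13.6 + 3·12 = 49.6; e = 48.1 − 49.6 = -1.5
x=17: ŷ = 13.6 + 3·17 = 64.6; e = 66.8 − 64.6 = 2.2
x=20: ŷ = 13.6 + 3·20 = 73.6; e = 70.9 − 73.6 = -2.7
x=21: ŷ = 13.6 + 3·21 = 76.6; e = 77.4 − 76.6 = 0.8
x=24: ŷ = 13.6 + 3·24 = 85.6; e = 87.2 − 85.6 = 1.6
SSE = 1.96 + 0.64 + 6.76 + 2.25 + 4.84 + 7.29 + 0.64 + 2.56 = 26.94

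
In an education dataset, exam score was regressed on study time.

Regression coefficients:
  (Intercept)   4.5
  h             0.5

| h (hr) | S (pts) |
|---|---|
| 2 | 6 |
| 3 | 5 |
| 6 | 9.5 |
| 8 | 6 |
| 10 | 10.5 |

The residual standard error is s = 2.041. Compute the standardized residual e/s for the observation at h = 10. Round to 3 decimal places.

Ŝ = 4.5 + 0.5·10 = 9.5
e = 10.5 − 9.5 = 1
e/s = 1 / 2.041 = 0.490

0.490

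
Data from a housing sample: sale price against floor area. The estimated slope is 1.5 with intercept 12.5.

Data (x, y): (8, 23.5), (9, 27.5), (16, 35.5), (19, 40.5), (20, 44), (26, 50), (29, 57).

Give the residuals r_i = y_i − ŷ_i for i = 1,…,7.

x=8: ŷ = 12.5 + 1.5·8 = 24.5; r = 23.5 − 24.5 = -1
x=9: ŷ = 12.5 + 1.5·9 = 26; r = 27.5 − 26 = 1.5
x=16: ŷ = 12.5 + 1.5·16 = 36.5; r = 35.5 − 36.5 = -1
x=19: ŷ = 12.5 + 1.5·19 = 41; r = 40.5 − 41 = -0.5
x=20: ŷ = 12.5 + 1.5·20 = 42.5; r = 44 − 42.5 = 1.5
x=26: ŷ = 12.5 + 1.5·26 = 51.5; r = 50 − 51.5 = -1.5
x=29: ŷ = 12.5 + 1.5·29 = 56; r = 57 − 56 = 1

-1, 1.5, -1, -0.5, 1.5, -1.5, 1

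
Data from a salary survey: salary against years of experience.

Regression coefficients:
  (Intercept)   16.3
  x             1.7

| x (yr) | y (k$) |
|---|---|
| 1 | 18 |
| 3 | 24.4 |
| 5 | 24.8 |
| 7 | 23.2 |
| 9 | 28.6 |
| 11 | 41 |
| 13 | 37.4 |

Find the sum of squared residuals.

x=1: ŷ = 16.3 + 1.7·1 = 18; r = 18 − 18 = 0
x=3: ŷ = 16.3 + 1.7·3 = 21.4; r = 24.4 − 21.4 = 3
x=5: ŷ = 16.3 + 1.7·5 = 24.8; r = 24.8 − 24.8 = 0
x=7: ŷ = 16.3 + 1.7·7 = 28.2; r = 23.2 − 28.2 = -5
x=9: ŷ = 16.3 + 1.7·9 = 31.6; r = 28.6 − 31.6 = -3
x=11: ŷ = 16.3 + 1.7·11 = 35; r = 41 − 35 = 6
x=13: ŷ = 16.3 + 1.7·13 = 38.4; r = 37.4 − 38.4 = -1
SSE = 0 + 9 + 0 + 25 + 9 + 36 + 1 = 80

SSE = 80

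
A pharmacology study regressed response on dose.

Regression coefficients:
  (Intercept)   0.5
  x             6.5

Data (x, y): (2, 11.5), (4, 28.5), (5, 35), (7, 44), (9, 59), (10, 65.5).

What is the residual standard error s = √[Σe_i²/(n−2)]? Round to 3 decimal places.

x=2: ŷ = 0.5 + 6.5·2 = 13.5; e = 11.5 − 13.5 = -2
x=4: ŷ = 0.5 + 6.5·4 = 26.5; e = 28.5 − 26.5 = 2
x=5: ŷ = 0.5 + 6.5·5 = 33; e = 35 − 33 = 2
x=7: ŷ = 0.5 + 6.5·7 = 46; e = 44 − 46 = -2
x=9: ŷ = 0.5 + 6.5·9 = 59; e = 59 − 59 = 0
x=10: ŷ = 0.5 + 6.5·10 = 65.5; e = 65.5 − 65.5 = 0
SSE = 4 + 4 + 4 + 4 + 0 + 0 = 16
s = √(16/4) = √4 ≈ 2.000

s = 2.000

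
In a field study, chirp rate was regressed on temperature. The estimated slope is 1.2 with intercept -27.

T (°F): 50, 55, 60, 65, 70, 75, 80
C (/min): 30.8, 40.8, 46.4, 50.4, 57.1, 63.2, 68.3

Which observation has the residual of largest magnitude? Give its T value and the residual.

T = 50, e = -2.2

T=50: ŷ = -27 + 1.2·50 = 33; e = 30.8 − 33 = -2.2
T=55: ŷ = -27 + 1.2·55 = 39; e = 40.8 − 39 = 1.8
T=60: ŷ = -27 + 1.2·60 = 45; e = 46.4 − 45 = 1.4
T=65: ŷ = -27 + 1.2·65 = 51; e = 50.4 − 51 = -0.6
T=70: ŷ = -27 + 1.2·70 = 57; e = 57.1 − 57 = 0.1
T=75: ŷ = -27 + 1.2·75 = 63; e = 63.2 − 63 = 0.2
T=80: ŷ = -27 + 1.2·80 = 69; e = 68.3 − 69 = -0.7
Largest |e| is 2.2 at T = 50, residual -2.2.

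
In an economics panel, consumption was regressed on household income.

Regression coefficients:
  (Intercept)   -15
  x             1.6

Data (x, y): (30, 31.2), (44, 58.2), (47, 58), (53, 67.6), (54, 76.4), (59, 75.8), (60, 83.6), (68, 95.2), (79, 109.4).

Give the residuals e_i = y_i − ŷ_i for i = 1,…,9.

x=30: ŷ = -15 + 1.6·30 = 33; e = 31.2 − 33 = -1.8
x=44: ŷ = -15 + 1.6·44 = 55.4; e = 58.2 − 55.4 = 2.8
x=47: ŷ = -15 + 1.6·47 = 60.2; e = 58 − 60.2 = -2.2
x=53: ŷ = -15 + 1.6·53 = 69.8; e = 67.6 − 69.8 = -2.2
x=54: ŷ = -15 + 1.6·54 = 71.4; e = 76.4 − 71.4 = 5
x=59: ŷ = -15 + 1.6·59 = 79.4; e = 75.8 − 79.4 = -3.6
x=60: ŷ = -15 + 1.6·60 = 81; e = 83.6 − 81 = 2.6
x=68: ŷ = -15 + 1.6·68 = 93.8; e = 95.2 − 93.8 = 1.4
x=79: ŷ = -15 + 1.6·79 = 111.4; e = 109.4 − 111.4 = -2

-1.8, 2.8, -2.2, -2.2, 5, -3.6, 2.6, 1.4, -2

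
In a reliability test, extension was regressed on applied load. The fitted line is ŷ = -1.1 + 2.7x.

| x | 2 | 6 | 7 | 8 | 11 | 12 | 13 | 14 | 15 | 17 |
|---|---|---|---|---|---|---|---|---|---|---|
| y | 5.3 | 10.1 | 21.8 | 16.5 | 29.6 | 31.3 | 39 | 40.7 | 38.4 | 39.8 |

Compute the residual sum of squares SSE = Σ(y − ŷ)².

x=2: ŷ = -1.1 + 2.7·2 = 4.3; e = 5.3 − 4.3 = 1
x=6: ŷ = -1.1 + 2.7·6 = 15.1; e = 10.1 − 15.1 = -5
x=7: ŷ = -1.1 + 2.7·7 = 17.8; e = 21.8 − 17.8 = 4
x=8: ŷ = -1.1 + 2.7·8 = 20.5; e = 16.5 − 20.5 = -4
x=11: ŷ = -1.1 + 2.7·11 = 28.6; e = 29.6 − 28.6 = 1
x=12: ŷ = -1.1 + 2.7·12 = 31.3; e = 31.3 − 31.3 = 0
x=13: ŷ = -1.1 + 2.7·13 = 34; e = 39 − 34 = 5
x=14: ŷ = -1.1 + 2.7·14 = 36.7; e = 40.7 − 36.7 = 4
x=15: ŷ = -1.1 + 2.7·15 = 39.4; e = 38.4 − 39.4 = -1
x=17: ŷ = -1.1 + 2.7·17 = 44.8; e = 39.8 − 44.8 = -5
SSE = 1 + 25 + 16 + 16 + 1 + 0 + 25 + 16 + 1 + 25 = 126

SSE = 126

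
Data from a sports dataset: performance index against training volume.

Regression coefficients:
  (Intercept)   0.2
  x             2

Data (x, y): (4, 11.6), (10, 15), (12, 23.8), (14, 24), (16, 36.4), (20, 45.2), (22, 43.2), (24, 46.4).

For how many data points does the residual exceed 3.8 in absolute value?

4

x=4: ŷ = 0.2 + 2·4 = 8.2; e = 11.6 − 8.2 = 3.4
x=10: ŷ = 0.2 + 2·10 = 20.2; e = 15 − 20.2 = -5.2
x=12: ŷ = 0.2 + 2·12 = 24.2; e = 23.8 − 24.2 = -0.4
x=14: ŷ = 0.2 + 2·14 = 28.2; e = 24 − 28.2 = -4.2
x=16: ŷ = 0.2 + 2·16 = 32.2; e = 36.4 − 32.2 = 4.2
x=20: ŷ = 0.2 + 2·20 = 40.2; e = 45.2 − 40.2 = 5
x=22: ŷ = 0.2 + 2·22 = 44.2; e = 43.2 − 44.2 = -1
x=24: ŷ = 0.2 + 2·24 = 48.2; e = 46.4 − 48.2 = -1.8
|e| > 3.8: x=10 (|e|=5.2), x=14 (|e|=4.2), x=16 (|e|=4.2), x=20 (|e|=5) → 4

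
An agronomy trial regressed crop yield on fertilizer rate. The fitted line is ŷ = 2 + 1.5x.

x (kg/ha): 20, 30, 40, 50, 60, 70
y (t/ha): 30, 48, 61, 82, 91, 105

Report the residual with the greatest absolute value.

e = 5

x=20: ŷ = 2 + 1.5·20 = 32; e = 30 − 32 = -2
x=30: ŷ = 2 + 1.5·30 = 47; e = 48 − 47 = 1
x=40: ŷ = 2 + 1.5·40 = 62; e = 61 − 62 = -1
x=50: ŷ = 2 + 1.5·50 = 77; e = 82 − 77 = 5
x=60: ŷ = 2 + 1.5·60 = 92; e = 91 − 92 = -1
x=70: ŷ = 2 + 1.5·70 = 107; e = 105 − 107 = -2
Largest |e| is 5 at x = 50, residual 5.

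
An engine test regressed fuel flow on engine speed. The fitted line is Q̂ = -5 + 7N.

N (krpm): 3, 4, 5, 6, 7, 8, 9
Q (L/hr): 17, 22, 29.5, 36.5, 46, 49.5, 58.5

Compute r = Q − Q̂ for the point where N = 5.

r = -0.5

Q̂ = -5 + 7·5 = 30
r = 29.5 − 30 = -0.5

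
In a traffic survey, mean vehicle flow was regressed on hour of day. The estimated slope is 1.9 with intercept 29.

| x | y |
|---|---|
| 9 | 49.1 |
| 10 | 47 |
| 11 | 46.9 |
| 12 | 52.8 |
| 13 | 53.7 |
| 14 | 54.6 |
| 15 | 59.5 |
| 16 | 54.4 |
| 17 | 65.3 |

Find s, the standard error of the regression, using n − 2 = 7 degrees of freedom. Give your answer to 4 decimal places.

x=9: ŷ = 29 + 1.9·9 = 46.1; e = 49.1 − 46.1 = 3
x=10: ŷ = 29 + 1.9·10 = 48; e = 47 − 48 = -1
x=11: ŷ = 29 + 1.9·11 = 49.9; e = 46.9 − 49.9 = -3
x=12: ŷ = 29 + 1.9·12 = 51.8; e = 52.8 − 51.8 = 1
x=13: ŷ = 29 + 1.9·13 = 53.7; e = 53.7 − 53.7 = 0
x=14: ŷ = 29 + 1.9·14 = 55.6; e = 54.6 − 55.6 = -1
x=15: ŷ = 29 + 1.9·15 = 57.5; e = 59.5 − 57.5 = 2
x=16: ŷ = 29 + 1.9·16 = 59.4; e = 54.4 − 59.4 = -5
x=17: ŷ = 29 + 1.9·17 = 61.3; e = 65.3 − 61.3 = 4
SSE = 9 + 1 + 9 + 1 + 0 + 1 + 4 + 25 + 16 = 66
s = √(66/7) = √9.42857 ≈ 3.0706

s = 3.0706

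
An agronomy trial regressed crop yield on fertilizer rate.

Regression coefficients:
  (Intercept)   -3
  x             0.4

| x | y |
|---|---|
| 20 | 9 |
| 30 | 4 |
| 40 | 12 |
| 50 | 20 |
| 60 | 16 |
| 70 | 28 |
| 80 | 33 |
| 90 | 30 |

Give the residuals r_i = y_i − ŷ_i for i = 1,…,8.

x=20: ŷ = -3 + 0.4·20 = 5; r = 9 − 5 = 4
x=30: ŷ = -3 + 0.4·30 = 9; r = 4 − 9 = -5
x=40: ŷ = -3 + 0.4·40 = 13; r = 12 − 13 = -1
x=50: ŷ = -3 + 0.4·50 = 17; r = 20 − 17 = 3
x=60: ŷ = -3 + 0.4·60 = 21; r = 16 − 21 = -5
x=70: ŷ = -3 + 0.4·70 = 25; r = 28 − 25 = 3
x=80: ŷ = -3 + 0.4·80 = 29; r = 33 − 29 = 4
x=90: ŷ = -3 + 0.4·90 = 33; r = 30 − 33 = -3

4, -5, -1, 3, -5, 3, 4, -3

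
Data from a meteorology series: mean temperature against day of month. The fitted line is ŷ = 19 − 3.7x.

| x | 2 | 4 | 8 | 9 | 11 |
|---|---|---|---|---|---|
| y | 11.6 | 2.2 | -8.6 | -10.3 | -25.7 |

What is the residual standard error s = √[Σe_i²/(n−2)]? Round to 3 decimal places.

x=2: ŷ = 19 − 3.7·2 = 11.6; e = 11.6 − 11.6 = 0
x=4: ŷ = 19 − 3.7·4 = 4.2; e = 2.2 − 4.2 = -2
x=8: ŷ = 19 − 3.7·8 = -10.6; e = -8.6 − (-10.6) = 2
x=9: ŷ = 19 − 3.7·9 = -14.3; e = -10.3 − (-14.3) = 4
x=11: ŷ = 19 − 3.7·11 = -21.7; e = -25.7 − (-21.7) = -4
SSE = 0 + 4 + 4 + 16 + 16 = 40
s = √(40/3) = √13.3333 ≈ 3.651

s = 3.651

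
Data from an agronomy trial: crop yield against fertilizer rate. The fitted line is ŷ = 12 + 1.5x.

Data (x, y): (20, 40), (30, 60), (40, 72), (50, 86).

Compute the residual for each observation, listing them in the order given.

x=20: ŷ = 12 + 1.5·20 = 42; r = 40 − 42 = -2
x=30: ŷ = 12 + 1.5·30 = 57; r = 60 − 57 = 3
x=40: ŷ = 12 + 1.5·40 = 72; r = 72 − 72 = 0
x=50: ŷ = 12 + 1.5·50 = 87; r = 86 − 87 = -1

-2, 3, 0, -1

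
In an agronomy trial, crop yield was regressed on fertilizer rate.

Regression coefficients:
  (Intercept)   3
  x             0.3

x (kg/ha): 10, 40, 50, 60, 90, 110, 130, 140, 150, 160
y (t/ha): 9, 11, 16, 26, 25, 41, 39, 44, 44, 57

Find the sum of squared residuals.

SSE = 166

x=10: ŷ = 3 + 0.3·10 = 6; r = 9 − 6 = 3
x=40: ŷ = 3 + 0.3·40 = 15; r = 11 − 15 = -4
x=50: ŷ = 3 + 0.3·50 = 18; r = 16 − 18 = -2
x=60: ŷ = 3 + 0.3·60 = 21; r = 26 − 21 = 5
x=90: ŷ = 3 + 0.3·90 = 30; r = 25 − 30 = -5
x=110: ŷ = 3 + 0.3·110 = 36; r = 41 − 36 = 5
x=130: ŷ = 3 + 0.3·130 = 42; r = 39 − 42 = -3
x=140: ŷ = 3 + 0.3·140 = 45; r = 44 − 45 = -1
x=150: ŷ = 3 + 0.3·150 = 48; r = 44 − 48 = -4
x=160: ŷ = 3 + 0.3·160 = 51; r = 57 − 51 = 6
SSE = 9 + 16 + 4 + 25 + 25 + 25 + 9 + 1 + 16 + 36 = 166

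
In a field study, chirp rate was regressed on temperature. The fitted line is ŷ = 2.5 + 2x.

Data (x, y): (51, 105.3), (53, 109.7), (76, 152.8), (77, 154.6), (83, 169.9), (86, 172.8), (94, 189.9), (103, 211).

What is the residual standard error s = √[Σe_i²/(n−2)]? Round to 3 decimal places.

s = 1.828

x=51: ŷ = 2.5 + 2·51 = 104.5; e = 105.3 − 104.5 = 0.8
x=53: ŷ = 2.5 + 2·53 = 108.5; e = 109.7 − 108.5 = 1.2
x=76: ŷ = 2.5 + 2·76 = 154.5; e = 152.8 − 154.5 = -1.7
x=77: ŷ = 2.5 + 2·77 = 156.5; e = 154.6 − 156.5 = -1.9
x=83: ŷ = 2.5 + 2·83 = 168.5; e = 169.9 − 168.5 = 1.4
x=86: ŷ = 2.5 + 2·86 = 174.5; e = 172.8 − 174.5 = -1.7
x=94: ŷ = 2.5 + 2·94 = 190.5; e = 189.9 − 190.5 = -0.6
x=103: ŷ = 2.5 + 2·103 = 208.5; e = 211 − 208.5 = 2.5
SSE = 0.64 + 1.44 + 2.89 + 3.61 + 1.96 + 2.89 + 0.36 + 6.25 = 20.04
s = √(20.04/6) = √3.34 ≈ 1.828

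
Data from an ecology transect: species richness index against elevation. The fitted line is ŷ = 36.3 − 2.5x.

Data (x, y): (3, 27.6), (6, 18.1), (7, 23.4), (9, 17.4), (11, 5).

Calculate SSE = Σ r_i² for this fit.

SSE = 60.24

x=3: ŷ = 36.3 − 2.5·3 = 28.8; r = 27.6 − 28.8 = -1.2
x=6: ŷ = 36.3 − 2.5·6 = 21.3; r = 18.1 − 21.3 = -3.2
x=7: ŷ = 36.3 − 2.5·7 = 18.8; r = 23.4 − 18.8 = 4.6
x=9: ŷ = 36.3 − 2.5·9 = 13.8; r = 17.4 − 13.8 = 3.6
x=11: ŷ = 36.3 − 2.5·11 = 8.8; r = 5 − 8.8 = -3.8
SSE = 1.44 + 10.24 + 21.16 + 12.96 + 14.44 = 60.24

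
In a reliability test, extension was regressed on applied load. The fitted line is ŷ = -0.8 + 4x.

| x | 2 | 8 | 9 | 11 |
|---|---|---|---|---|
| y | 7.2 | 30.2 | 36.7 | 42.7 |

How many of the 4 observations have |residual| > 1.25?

x=2: ŷ = -0.8 + 4·2 = 7.2; e = 7.2 − 7.2 = 0
x=8: ŷ = -0.8 + 4·8 = 31.2; e = 30.2 − 31.2 = -1
x=9: ŷ = -0.8 + 4·9 = 35.2; e = 36.7 − 35.2 = 1.5
x=11: ŷ = -0.8 + 4·11 = 43.2; e = 42.7 − 43.2 = -0.5
|e| > 1.25: x=9 (|e|=1.5) → 1

1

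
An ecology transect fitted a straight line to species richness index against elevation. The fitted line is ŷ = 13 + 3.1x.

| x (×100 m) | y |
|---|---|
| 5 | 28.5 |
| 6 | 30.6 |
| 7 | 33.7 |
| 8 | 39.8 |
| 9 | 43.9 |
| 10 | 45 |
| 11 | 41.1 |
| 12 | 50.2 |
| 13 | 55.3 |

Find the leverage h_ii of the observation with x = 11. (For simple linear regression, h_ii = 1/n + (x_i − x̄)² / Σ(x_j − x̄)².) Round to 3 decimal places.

h = 0.178

x̄ = (5 + 6 + 7 + 8 + 9 + 10 + 11 + 12 + 13)/9 = 9
Σ(x − x̄)² = 16 + 9 + 4 + 1 + 0 + 1 + 4 + 9 + 16 = 60
h = 1/9 + (2)²/60 = 0.111111 + 0.0666667 = 0.178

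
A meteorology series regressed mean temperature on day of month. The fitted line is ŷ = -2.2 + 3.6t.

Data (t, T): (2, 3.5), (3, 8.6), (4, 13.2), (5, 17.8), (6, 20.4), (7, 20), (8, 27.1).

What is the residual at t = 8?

r = 0.5

ŷ = -2.2 + 3.6·8 = 26.6
r = 27.1 − 26.6 = 0.5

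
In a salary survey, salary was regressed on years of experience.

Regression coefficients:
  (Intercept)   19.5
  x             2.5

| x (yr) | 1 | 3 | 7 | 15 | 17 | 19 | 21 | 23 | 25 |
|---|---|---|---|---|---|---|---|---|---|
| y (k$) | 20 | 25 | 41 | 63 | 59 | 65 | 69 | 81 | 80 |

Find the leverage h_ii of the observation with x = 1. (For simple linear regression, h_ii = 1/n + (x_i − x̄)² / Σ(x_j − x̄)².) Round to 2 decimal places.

x̄ = (1 + 3 + 7 + 15 + 17 + 19 + 21 + 23 + 25)/9 = 14.5556
Σ(x − x̄)² = 183.753 + 133.531 + 57.0864 + 0.197531 + 5.97531 + 19.7531 + 41.5309 + 71.3086 + 109.086 = 622.222
h = 1/9 + (-13.5556)²/622.222 = 0.111111 + 0.295317 = 0.41

h = 0.41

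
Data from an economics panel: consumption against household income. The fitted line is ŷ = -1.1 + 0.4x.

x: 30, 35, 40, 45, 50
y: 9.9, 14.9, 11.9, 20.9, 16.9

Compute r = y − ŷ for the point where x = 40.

r = -3

ŷ = -1.1 + 0.4·40 = 14.9
r = 11.9 − 14.9 = -3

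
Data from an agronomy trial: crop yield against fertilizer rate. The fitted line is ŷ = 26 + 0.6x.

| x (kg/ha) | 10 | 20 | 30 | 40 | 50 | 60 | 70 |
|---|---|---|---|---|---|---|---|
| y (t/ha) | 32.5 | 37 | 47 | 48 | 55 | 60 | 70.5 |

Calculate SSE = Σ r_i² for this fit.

SSE = 25.5

x=10: ŷ = 26 + 0.6·10 = 32; r = 32.5 − 32 = 0.5
x=20: ŷ = 26 + 0.6·20 = 38; r = 37 − 38 = -1
x=30: ŷ = 26 + 0.6·30 = 44; r = 47 − 44 = 3
x=40: ŷ = 26 + 0.6·40 = 50; r = 48 − 50 = -2
x=50: ŷ = 26 + 0.6·50 = 56; r = 55 − 56 = -1
x=60: ŷ = 26 + 0.6·60 = 62; r = 60 − 62 = -2
x=70: ŷ = 26 + 0.6·70 = 68; r = 70.5 − 68 = 2.5
SSE = 0.25 + 1 + 9 + 4 + 1 + 4 + 6.25 = 25.5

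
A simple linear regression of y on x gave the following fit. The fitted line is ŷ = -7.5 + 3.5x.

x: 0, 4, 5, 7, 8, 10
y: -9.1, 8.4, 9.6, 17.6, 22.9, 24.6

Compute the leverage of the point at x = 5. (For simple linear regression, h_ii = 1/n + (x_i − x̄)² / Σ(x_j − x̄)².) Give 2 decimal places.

x̄ = (0 + 4 + 5 + 7 + 8 + 10)/6 = 5.66667
Σ(x − x̄)² = 32.1111 + 2.77778 + 0.444444 + 1.77778 + 5.44444 + 18.7778 = 61.3333
h = 1/6 + (-0.666667)²/61.3333 = 0.166667 + 0.00724638 = 0.17

h = 0.17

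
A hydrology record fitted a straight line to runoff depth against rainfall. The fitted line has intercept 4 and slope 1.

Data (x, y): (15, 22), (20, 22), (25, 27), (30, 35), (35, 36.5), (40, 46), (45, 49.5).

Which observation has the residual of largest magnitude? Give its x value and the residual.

x=15: ŷ = 4 + 15 = 19; e = 22 − 19 = 3
x=20: ŷ = 4 + 20 = 24; e = 22 − 24 = -2
x=25: ŷ = 4 + 25 = 29; e = 27 − 29 = -2
x=30: ŷ = 4 + 30 = 34; e = 35 − 34 = 1
x=35: ŷ = 4 + 35 = 39; e = 36.5 − 39 = -2.5
x=40: ŷ = 4 + 40 = 44; e = 46 − 44 = 2
x=45: ŷ = 4 + 45 = 49; e = 49.5 − 49 = 0.5
Largest |e| is 3 at x = 15, residual 3.

x = 15, e = 3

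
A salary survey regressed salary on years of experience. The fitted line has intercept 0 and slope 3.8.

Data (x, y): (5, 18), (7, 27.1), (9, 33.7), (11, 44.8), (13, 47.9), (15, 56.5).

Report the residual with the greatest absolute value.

r = 3

x=5: ŷ = 3.8·5 = 19; r = 18 − 19 = -1
x=7: ŷ = 3.8·7 = 26.6; r = 27.1 − 26.6 = 0.5
x=9: ŷ = 3.8·9 = 34.2; r = 33.7 − 34.2 = -0.5
x=11: ŷ = 3.8·11 = 41.8; r = 44.8 − 41.8 = 3
x=13: ŷ = 3.8·13 = 49.4; r = 47.9 − 49.4 = -1.5
x=15: ŷ = 3.8·15 = 57; r = 56.5 − 57 = -0.5
Largest |r| is 3 at x = 11, residual 3.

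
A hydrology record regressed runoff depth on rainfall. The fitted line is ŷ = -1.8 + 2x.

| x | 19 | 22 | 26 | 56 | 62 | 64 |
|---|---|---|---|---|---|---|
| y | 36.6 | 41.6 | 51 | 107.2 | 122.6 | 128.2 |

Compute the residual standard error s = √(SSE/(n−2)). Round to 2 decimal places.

s = 1.89

x=19: ŷ = -1.8 + 2·19 = 36.2; e = 36.6 − 36.2 = 0.4
x=22: ŷ = -1.8 + 2·22 = 42.2; e = 41.6 − 42.2 = -0.6
x=26: ŷ = -1.8 + 2·26 = 50.2; e = 51 − 50.2 = 0.8
x=56: ŷ = -1.8 + 2·56 = 110.2; e = 107.2 − 110.2 = -3
x=62: ŷ = -1.8 + 2·62 = 122.2; e = 122.6 − 122.2 = 0.4
x=64: ŷ = -1.8 + 2·64 = 126.2; e = 128.2 − 126.2 = 2
SSE = 0.16 + 0.36 + 0.64 + 9 + 0.16 + 4 = 14.32
s = √(14.32/4) = √3.58 ≈ 1.89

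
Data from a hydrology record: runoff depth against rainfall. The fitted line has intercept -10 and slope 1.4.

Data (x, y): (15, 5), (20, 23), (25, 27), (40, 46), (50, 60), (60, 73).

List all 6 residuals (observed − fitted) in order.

-6, 5, 2, 0, 0, -1

x=15: ŷ = -10 + 1.4·15 = 11; r = 5 − 11 = -6
x=20: ŷ = -10 + 1.4·20 = 18; r = 23 − 18 = 5
x=25: ŷ = -10 + 1.4·25 = 25; r = 27 − 25 = 2
x=40: ŷ = -10 + 1.4·40 = 46; r = 46 − 46 = 0
x=50: ŷ = -10 + 1.4·50 = 60; r = 60 − 60 = 0
x=60: ŷ = -10 + 1.4·60 = 74; r = 73 − 74 = -1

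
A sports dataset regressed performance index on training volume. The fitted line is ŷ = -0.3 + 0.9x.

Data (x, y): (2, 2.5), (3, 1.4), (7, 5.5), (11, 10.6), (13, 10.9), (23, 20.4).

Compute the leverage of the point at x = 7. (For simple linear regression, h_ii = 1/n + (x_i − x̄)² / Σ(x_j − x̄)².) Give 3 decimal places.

x̄ = (2 + 3 + 7 + 11 + 13 + 23)/6 = 9.83333
Σ(x − x̄)² = 61.3611 + 46.6944 + 8.02778 + 1.36111 + 10.0278 + 173.361 = 300.833
h = 1/6 + (-2.83333)²/300.833 = 0.166667 + 0.0266851 = 0.193

h = 0.193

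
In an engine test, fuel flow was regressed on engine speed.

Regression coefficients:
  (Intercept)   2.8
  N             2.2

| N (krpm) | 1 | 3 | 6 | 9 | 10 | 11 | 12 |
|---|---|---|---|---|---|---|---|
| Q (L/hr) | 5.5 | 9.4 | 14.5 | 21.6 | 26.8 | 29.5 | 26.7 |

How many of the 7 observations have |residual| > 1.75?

N=1: ŷ = 2.8 + 2.2·1 = 5; e = 5.5 − 5 = 0.5
N=3: ŷ = 2.8 + 2.2·3 = 9.4; e = 9.4 − 9.4 = 0
N=6: ŷ = 2.8 + 2.2·6 = 16; e = 14.5 − 16 = -1.5
N=9: ŷ = 2.8 + 2.2·9 = 22.6; e = 21.6 − 22.6 = -1
N=10: ŷ = 2.8 + 2.2·10 = 24.8; e = 26.8 − 24.8 = 2
N=11: ŷ = 2.8 + 2.2·11 = 27; e = 29.5 − 27 = 2.5
N=12: ŷ = 2.8 + 2.2·12 = 29.2; e = 26.7 − 29.2 = -2.5
|e| > 1.75: N=10 (|e|=2), N=11 (|e|=2.5), N=12 (|e|=2.5) → 3

3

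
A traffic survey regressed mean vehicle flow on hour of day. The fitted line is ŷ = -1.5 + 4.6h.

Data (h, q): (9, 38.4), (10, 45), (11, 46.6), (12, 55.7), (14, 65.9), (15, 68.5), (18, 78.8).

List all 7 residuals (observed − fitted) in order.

-1.5, 0.5, -2.5, 2, 3, 1, -2.5

h=9: ŷ = -1.5 + 4.6·9 = 39.9; r = 38.4 − 39.9 = -1.5
h=10: ŷ = -1.5 + 4.6·10 = 44.5; r = 45 − 44.5 = 0.5
h=11: ŷ = -1.5 + 4.6·11 = 49.1; r = 46.6 − 49.1 = -2.5
h=12: ŷ = -1.5 + 4.6·12 = 53.7; r = 55.7 − 53.7 = 2
h=14: ŷ = -1.5 + 4.6·14 = 62.9; r = 65.9 − 62.9 = 3
h=15: ŷ = -1.5 + 4.6·15 = 67.5; r = 68.5 − 67.5 = 1
h=18: ŷ = -1.5 + 4.6·18 = 81.3; r = 78.8 − 81.3 = -2.5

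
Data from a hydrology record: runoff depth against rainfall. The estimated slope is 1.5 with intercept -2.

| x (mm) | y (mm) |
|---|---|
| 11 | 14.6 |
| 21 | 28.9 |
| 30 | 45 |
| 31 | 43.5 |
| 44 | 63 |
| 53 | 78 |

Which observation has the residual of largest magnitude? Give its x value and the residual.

x=11: ŷ = -2 + 1.5·11 = 14.5; r = 14.6 − 14.5 = 0.1
x=21: ŷ = -2 + 1.5·21 = 29.5; r = 28.9 − 29.5 = -0.6
x=30: ŷ = -2 + 1.5·30 = 43; r = 45 − 43 = 2
x=31: ŷ = -2 + 1.5·31 = 44.5; r = 43.5 − 44.5 = -1
x=44: ŷ = -2 + 1.5·44 = 64; r = 63 − 64 = -1
x=53: ŷ = -2 + 1.5·53 = 77.5; r = 78 − 77.5 = 0.5
Largest |r| is 2 at x = 30, residual 2.

x = 30, r = 2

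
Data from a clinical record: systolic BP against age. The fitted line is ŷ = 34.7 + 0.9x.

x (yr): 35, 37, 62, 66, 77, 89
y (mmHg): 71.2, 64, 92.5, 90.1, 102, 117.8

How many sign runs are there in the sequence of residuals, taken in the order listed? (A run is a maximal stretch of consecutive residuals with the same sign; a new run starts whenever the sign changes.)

x=35: ŷ = 34.7 + 0.9·35 = 66.2; r = 71.2 − 66.2 = 5
x=37: ŷ = 34.7 + 0.9·37 = 68; r = 64 − 68 = -4
x=62: ŷ = 34.7 + 0.9·62 = 90.5; r = 92.5 − 90.5 = 2
x=66: ŷ = 34.7 + 0.9·66 = 94.1; r = 90.1 − 94.1 = -4
x=77: ŷ = 34.7 + 0.9·77 = 104; r = 102 − 104 = -2
x=89: ŷ = 34.7 + 0.9·89 = 114.8; r = 117.8 − 114.8 = 3
Signs: + − + − − +
Runs: +×1, −×1, +×1, −×2, +×1 → 5

5 runs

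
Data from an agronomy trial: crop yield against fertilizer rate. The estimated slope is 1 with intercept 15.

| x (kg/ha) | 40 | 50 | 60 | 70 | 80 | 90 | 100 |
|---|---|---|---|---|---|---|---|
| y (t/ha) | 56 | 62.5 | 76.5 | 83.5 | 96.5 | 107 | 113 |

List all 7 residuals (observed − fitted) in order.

x=40: ŷ = 15 + 40 = 55; e = 56 − 55 = 1
x=50: ŷ = 15 + 50 = 65; e = 62.5 − 65 = -2.5
x=60: ŷ = 15 + 60 = 75; e = 76.5 − 75 = 1.5
x=70: ŷ = 15 + 70 = 85; e = 83.5 − 85 = -1.5
x=80: ŷ = 15 + 80 = 95; e = 96.5 − 95 = 1.5
x=90: ŷ = 15 + 90 = 105; e = 107 − 105 = 2
x=100: ŷ = 15 + 100 = 115; e = 113 − 115 = -2

1, -2.5, 1.5, -1.5, 1.5, 2, -2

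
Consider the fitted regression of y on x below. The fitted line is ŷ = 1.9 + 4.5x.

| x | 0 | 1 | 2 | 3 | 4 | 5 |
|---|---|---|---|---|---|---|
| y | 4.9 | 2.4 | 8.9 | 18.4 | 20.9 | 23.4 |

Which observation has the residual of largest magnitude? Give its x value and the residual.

x=0: ŷ = 1.9 + 4.5·0 = 1.9; e = 4.9 − 1.9 = 3
x=1: ŷ = 1.9 + 4.5·1 = 6.4; e = 2.4 − 6.4 = -4
x=2: ŷ = 1.9 + 4.5·2 = 10.9; e = 8.9 − 10.9 = -2
x=3: ŷ = 1.9 + 4.5·3 = 15.4; e = 18.4 − 15.4 = 3
x=4: ŷ = 1.9 + 4.5·4 = 19.9; e = 20.9 − 19.9 = 1
x=5: ŷ = 1.9 + 4.5·5 = 24.4; e = 23.4 − 24.4 = -1
Largest |e| is 4 at x = 1, residual -4.

x = 1, e = -4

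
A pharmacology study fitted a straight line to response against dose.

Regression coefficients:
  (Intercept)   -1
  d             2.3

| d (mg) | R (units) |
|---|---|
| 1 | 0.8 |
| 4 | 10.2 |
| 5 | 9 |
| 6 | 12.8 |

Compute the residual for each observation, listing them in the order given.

-0.5, 2, -1.5, 0

d=1: R̂ = -1 + 2.3·1 = 1.3; e = 0.8 − 1.3 = -0.5
d=4: R̂ = -1 + 2.3·4 = 8.2; e = 10.2 − 8.2 = 2
d=5: R̂ = -1 + 2.3·5 = 10.5; e = 9 − 10.5 = -1.5
d=6: R̂ = -1 + 2.3·6 = 12.8; e = 12.8 − 12.8 = 0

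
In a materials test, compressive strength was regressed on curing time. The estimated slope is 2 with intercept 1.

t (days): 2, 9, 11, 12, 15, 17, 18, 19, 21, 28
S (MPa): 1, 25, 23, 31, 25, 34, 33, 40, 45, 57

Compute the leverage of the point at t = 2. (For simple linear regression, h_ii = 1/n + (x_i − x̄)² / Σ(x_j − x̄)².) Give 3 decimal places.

t̄ = (2 + 9 + 11 + 12 + 15 + 17 + 18 + 19 + 21 + 28)/10 = 15.2
Σ(t − t̄)² = 174.24 + 38.44 + 17.64 + 10.24 + 0.04 + 3.24 + 7.84 + 14.44 + 33.64 + 163.84 = 463.6
h = 1/10 + (-13.2)²/463.6 = 0.1 + 0.375841 = 0.476

h = 0.476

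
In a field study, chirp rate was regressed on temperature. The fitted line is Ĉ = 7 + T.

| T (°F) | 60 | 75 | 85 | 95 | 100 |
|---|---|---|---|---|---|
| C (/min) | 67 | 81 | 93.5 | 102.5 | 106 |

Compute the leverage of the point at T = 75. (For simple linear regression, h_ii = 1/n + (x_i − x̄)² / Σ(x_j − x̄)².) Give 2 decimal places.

h = 0.26

T̄ = (60 + 75 + 85 + 95 + 100)/5 = 83
Σ(T − T̄)² = 529 + 64 + 4 + 144 + 289 = 1030
h = 1/5 + (-8)²/1030 = 0.2 + 0.0621359 = 0.26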